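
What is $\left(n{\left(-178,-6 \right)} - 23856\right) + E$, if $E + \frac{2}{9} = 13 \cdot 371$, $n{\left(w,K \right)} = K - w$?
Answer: $- \frac{169751}{9} \approx -18861.0$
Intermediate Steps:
$E = \frac{43405}{9}$ ($E = - \frac{2}{9} + 13 \cdot 371 = - \frac{2}{9} + 4823 = \frac{43405}{9} \approx 4822.8$)
$\left(n{\left(-178,-6 \right)} - 23856\right) + E = \left(\left(-6 - -178\right) - 23856\right) + \frac{43405}{9} = \left(\left(-6 + 178\right) - 23856\right) + \frac{43405}{9} = \left(172 - 23856\right) + \frac{43405}{9} = -23684 + \frac{43405}{9} = - \frac{169751}{9}$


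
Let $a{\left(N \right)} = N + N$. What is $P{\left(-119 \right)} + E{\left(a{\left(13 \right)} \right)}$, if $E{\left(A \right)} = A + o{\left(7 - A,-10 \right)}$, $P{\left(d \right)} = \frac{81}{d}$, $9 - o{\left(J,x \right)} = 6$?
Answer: $\frac{3370}{119} \approx 28.319$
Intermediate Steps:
$a{\left(N \right)} = 2 N$
$o{\left(J,x \right)} = 3$ ($o{\left(J,x \right)} = 9 - 6 = 3$)
$E{\left(A \right)} = 3 + A$ ($E{\left(A \right)} = A + 3 = 3 + A$)
$P{\left(-119 \right)} + E{\left(a{\left(13 \right)} \right)} = \frac{81}{-119} + \left(3 + 2 \cdot 13\right) = 81 \left(- \frac{1}{119}\right) + \left(3 + 26\right) = - \frac{81}{119} + 29 = \frac{3370}{119}$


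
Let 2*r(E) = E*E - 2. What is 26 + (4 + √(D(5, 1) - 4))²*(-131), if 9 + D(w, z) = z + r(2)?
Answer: -629 - 1048*I*√11 ≈ -629.0 - 3475.8*I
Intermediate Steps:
r(E) = -1 + E²/2 (r(E) = (E*E - 2)/2 = (E² - 2)/2 = (-2 + E²)/2 = -1 + E²/2)
D(w, z) = -8 + z (D(w, z) = -9 + (z + (-1 + (½)*2²)) = -9 + (z + (-1 + (½)*4)) = -9 + (z + (-1 + 2)) = -9 + (z + 1) = -9 + (1 + z) = -8 + z)
26 + (4 + √(D(5, 1) - 4))²*(-131) = 26 + (4 + √((-8 + 1) - 4))²*(-131) = 26 + (4 + √(-7 - 4))²*(-131) = 26 + (4 + √(-11))²*(-131) = 26 + (4 + I*√11)²*(-131) = 26 - 131*(4 + I*√11)²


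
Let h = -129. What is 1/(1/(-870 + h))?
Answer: -999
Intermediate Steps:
1/(1/(-870 + h)) = 1/(1/(-870 - 129)) = 1/(1/(-999)) = 1/(-1/999) = -999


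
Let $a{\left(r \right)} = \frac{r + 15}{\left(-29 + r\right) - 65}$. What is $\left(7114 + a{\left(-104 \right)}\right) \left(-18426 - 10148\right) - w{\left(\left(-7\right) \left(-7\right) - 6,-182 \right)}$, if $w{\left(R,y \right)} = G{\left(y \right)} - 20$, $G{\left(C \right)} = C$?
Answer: $- \frac{20125519709}{99} \approx -2.0329 \cdot 10^{8}$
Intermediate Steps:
$a{\left(r \right)} = \frac{15 + r}{-94 + r}$
$w{\left(R,y \right)} = -20 + y$ ($w{\left(R,y \right)} = y - 20 = -20 + y$)
$\left(7114 + a{\left(-104 \right)}\right) \left(-18426 - 10148\right) - w{\left(\left(-7\right) \left(-7\right) - 6,-182 \right)} = \left(7114 + \frac{15 - 104}{-94 - 104}\right) \left(-18426 - 10148\right) - \left(-20 - 182\right) = \left(7114 + \frac{1}{-198} \left(-89\right)\right) \left(-28574\right) - -202 = \left(7114 - - \frac{89}{198}\right) \left(-28574\right) + 202 = \left(7114 + \frac{89}{198}\right) \left(-28574\right) + 202 = \frac{1408661}{198} \left(-28574\right) + 202 = - \frac{20125539707}{99} + 202 = - \frac{20125519709}{99}$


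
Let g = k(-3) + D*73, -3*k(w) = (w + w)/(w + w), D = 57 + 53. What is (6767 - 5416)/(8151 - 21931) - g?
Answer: -331950473/41340 ≈ -8029.8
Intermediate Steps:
D = 110
k(w) = -⅓ (k(w) = -(w + w)/(3*(w + w)) = -2*w/(3*(2*w)) = -2*w*1/(2*w)/3 = -⅓*1 = -⅓)
g = 24089/3 (g = -⅓ + 110*73 = -⅓ + 8030 = 24089/3 ≈ 8029.7)
(6767 - 5416)/(8151 - 21931) - g = (6767 - 5416)/(8151 - 21931) - 1*24089/3 = 1351/(-13780) - 24089/3 = 1351*(-1/13780) - 24089/3 = -1351/13780 - 24089/3 = -331950473/41340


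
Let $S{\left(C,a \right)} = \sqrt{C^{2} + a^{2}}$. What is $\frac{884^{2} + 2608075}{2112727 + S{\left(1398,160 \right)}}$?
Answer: $\frac{7161153661037}{4463613396525} - \frac{88127806 \sqrt{2929}}{4463613396525} \approx 1.6033$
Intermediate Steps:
$\frac{884^{2} + 2608075}{2112727 + S{\left(1398,160 \right)}} = \frac{884^{2} + 2608075}{2112727 + \sqrt{1398^{2} + 160^{2}}} = \frac{781456 + 2608075}{2112727 + \sqrt{1954404 + 25600}} = \frac{3389531}{2112727 + \sqrt{1980004}} = \frac{3389531}{2112727 + 26 \sqrt{2929}}$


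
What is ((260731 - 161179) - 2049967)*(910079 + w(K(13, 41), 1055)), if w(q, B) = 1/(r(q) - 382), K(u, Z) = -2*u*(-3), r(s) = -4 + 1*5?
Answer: -676287088240670/381 ≈ -1.7750e+12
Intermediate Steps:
r(s) = 1 (r(s) = -4 + 5 = 1)
K(u, Z) = 6*u
w(q, B) = -1/381 (w(q, B) = 1/(1 - 382) = 1/(-381) = -1/381)
((260731 - 161179) - 2049967)*(910079 + w(K(13, 41), 1055)) = ((260731 - 161179) - 2049967)*(910079 - 1/381) = (99552 - 2049967)*(346740098/381) = -1950415*346740098/381 = -676287088240670/381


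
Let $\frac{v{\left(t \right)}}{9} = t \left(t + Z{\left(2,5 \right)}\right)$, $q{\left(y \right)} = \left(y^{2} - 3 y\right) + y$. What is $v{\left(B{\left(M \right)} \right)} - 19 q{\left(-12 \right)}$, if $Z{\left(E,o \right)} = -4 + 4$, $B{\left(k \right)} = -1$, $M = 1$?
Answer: $-3183$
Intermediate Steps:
$q{\left(y \right)} = y^{2} - 2 y$
$Z{\left(E,o \right)} = 0$
$v{\left(t \right)} = 9 t^{2}$ ($v{\left(t \right)} = 9 t \left(t + 0\right) = 9 t t = 9 t^{2}$)
$v{\left(B{\left(M \right)} \right)} - 19 q{\left(-12 \right)} = 9 \left(-1\right)^{2} - 19 \left(- 12 \left(-2 - 12\right)\right) = 9 \cdot 1 - 19 \left(\left(-12\right) \left(-14\right)\right) = 9 - 3192 = -3183$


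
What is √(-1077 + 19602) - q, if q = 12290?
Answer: -12290 + 5*√741 ≈ -12154.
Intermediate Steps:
√(-1077 + 19602) - q = √(-1077 + 19602) - 1*12290 = √18525 - 12290 = 5*√741 - 12290 = -12290 + 5*√741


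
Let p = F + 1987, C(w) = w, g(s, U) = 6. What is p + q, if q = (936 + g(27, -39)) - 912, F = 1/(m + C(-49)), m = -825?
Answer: 1762857/874 ≈ 2017.0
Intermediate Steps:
F = -1/874 (F = 1/(-825 - 49) = 1/(-874) = -1/874 ≈ -0.0011442)
q = 30 (q = (936 + 6) - 912 = 942 - 912 = 30)
p = 1736637/874 (p = -1/874 + 1987 = 1736637/874 ≈ 1987.0)
p + q = 1736637/874 + 30 = 1762857/874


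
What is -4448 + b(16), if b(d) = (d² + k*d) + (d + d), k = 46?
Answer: -3424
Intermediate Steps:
b(d) = d² + 48*d (b(d) = (d² + 46*d) + (d + d) = (d² + 46*d) + 2*d = d² + 48*d)
-4448 + b(16) = -4448 + 16*(48 + 16) = -4448 + 16*64 = -4448 + 1024 = -3424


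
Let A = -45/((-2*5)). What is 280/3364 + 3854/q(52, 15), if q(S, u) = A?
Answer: 6483058/7569 ≈ 856.53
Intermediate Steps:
A = 9/2 (A = -45/(-10) = -45*(-⅒) = 9/2 ≈ 4.5000)
q(S, u) = 9/2
280/3364 + 3854/q(52, 15) = 280/3364 + 3854/(9/2) = 280*(1/3364) + 3854*(2/9) = 70/841 + 7708/9 = 6483058/7569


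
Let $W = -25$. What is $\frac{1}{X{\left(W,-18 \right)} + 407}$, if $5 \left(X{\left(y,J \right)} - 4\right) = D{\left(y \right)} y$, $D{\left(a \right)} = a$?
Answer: $\frac{1}{536} \approx 0.0018657$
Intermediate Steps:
$X{\left(y,J \right)} = 4 + \frac{y^{2}}{5}$ ($X{\left(y,J \right)} = 4 + \frac{y y}{5} = 4 + \frac{y^{2}}{5}$)
$\frac{1}{X{\left(W,-18 \right)} + 407} = \frac{1}{\left(4 + \frac{\left(-25\right)^{2}}{5}\right) + 407} = \frac{1}{\left(4 + \frac{1}{5} \cdot 625\right) + 407} = \frac{1}{\left(4 + 125\right) + 407} = \frac{1}{129 + 407} = \frac{1}{536}$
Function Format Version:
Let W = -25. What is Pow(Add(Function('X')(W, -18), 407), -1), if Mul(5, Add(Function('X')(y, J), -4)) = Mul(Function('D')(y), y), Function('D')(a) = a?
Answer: Rational(1, 536) ≈ 0.0018657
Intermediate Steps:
Function('X')(y, J) = Add(4, Mul(Rational(1, 5), Pow(y, 2))) (Function('X')(y, J) = Add(4, Mul(Rational(1, 5), Mul(y, y))) = Add(4, Mul(Rational(1, 5), Pow(y, 2))))
Pow(Add(Function('X')(W, -18), 407), -1) = Pow(Add(Add(4, Mul(Rational(1, 5), Pow(-25, 2))), 407), -1) = Pow(Add(Add(4, Mul(Rational(1, 5), 625)), 407), -1) = Pow(Add(Add(4, 125), 407), -1) = Pow(Add(129, 407), -1) = Pow(536, -1) = Rational(1, 536)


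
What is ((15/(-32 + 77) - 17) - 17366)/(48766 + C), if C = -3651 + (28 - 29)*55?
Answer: -13037/33795 ≈ -0.38577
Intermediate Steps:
C = -3706 (C = -3651 - 1*55 = -3651 - 55 = -3706)
((15/(-32 + 77) - 17) - 17366)/(48766 + C) = ((15/(-32 + 77) - 17) - 17366)/(48766 - 3706) = ((15/45 - 17) - 17366)/45060 = (((1/45)*15 - 17) - 17366)*(1/45060) = ((1/3 - 17) - 17366)*(1/45060) = (-50/3 - 17366)*(1/45060) = -52148/3*1/45060 = -13037/33795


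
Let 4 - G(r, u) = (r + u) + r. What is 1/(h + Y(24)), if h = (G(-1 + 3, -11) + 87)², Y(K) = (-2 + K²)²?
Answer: 1/339080 ≈ 2.9492e-6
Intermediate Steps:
G(r, u) = 4 - u - 2*r (G(r, u) = 4 - ((r + u) + r) = 4 - (u + 2*r) = 4 + (-u - 2*r) = 4 - u - 2*r)
h = 9604 (h = ((4 - 1*(-11) - 2*(-1 + 3)) + 87)² = ((4 + 11 - 2*2) + 87)² = ((4 + 11 - 4) + 87)² = (11 + 87)² = 98² = 9604)
1/(h + Y(24)) = 1/(9604 + (-2 + 24²)²) = 1/(9604 + (-2 + 576)²) = 1/(9604 + 574²) = 1/(9604 + 329476) = 1/339080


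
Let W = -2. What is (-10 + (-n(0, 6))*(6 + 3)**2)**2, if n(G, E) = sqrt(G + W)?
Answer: -13022 + 1620*I*sqrt(2) ≈ -13022.0 + 2291.0*I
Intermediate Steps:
n(G, E) = sqrt(-2 + G) (n(G, E) = sqrt(G - 2) = sqrt(-2 + G))
(-10 + (-n(0, 6))*(6 + 3)**2)**2 = (-10 + (-sqrt(-2 + 0))*(6 + 3)**2)**2 = (-10 - sqrt(-2)*9**2)**2 = (-10 - I*sqrt(2)*81)**2 = (-10 - 81*I*sqrt(2))**2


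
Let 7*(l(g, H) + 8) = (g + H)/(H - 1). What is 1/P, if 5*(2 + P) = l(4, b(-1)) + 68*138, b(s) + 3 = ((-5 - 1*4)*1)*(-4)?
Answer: 1120/2098021 ≈ 0.00053384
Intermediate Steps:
b(s) = 33 (b(s) = -3 + ((-5 - 1*4)*1)*(-4) = -3 + ((-5 - 4)*1)*(-4) = -3 - 9*1*(-4) = -3 - 9*(-4) = -3 + 36 = 33)
l(g, H) = -8 + (H + g)/(7*(-1 + H)) (l(g, H) = -8 + ((g + H)/(H - 1))/7 = -8 + ((H + g)/(-1 + H))/7 = -8 + (H + g)/(7*(-1 + H)))
P = 2098021/1120 (P = -2 + ((56 + 4 - 55*33)/(7*(-1 + 33)) + 68*138)/5 = -2 + ((⅐)*(56 + 4 - 1815)/32 + 9384)/5 = -2 + ((⅐)*(1/32)*(-1755) + 9384)/5 = -2 + (-1755/224 + 9384)/5 = -2 + (⅕)*(2100261/224) = -2 + 2100261/1120 = 2098021/1120 ≈ 1873.2)
1/P = 1/(2098021/1120) = 1120/2098021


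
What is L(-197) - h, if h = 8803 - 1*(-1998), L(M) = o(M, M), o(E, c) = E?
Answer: -10998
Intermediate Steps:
L(M) = M
h = 10801 (h = 8803 + 1998 = 10801)
L(-197) - h = -197 - 1*10801 = -197 - 10801 = -10998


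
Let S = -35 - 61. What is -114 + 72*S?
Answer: -7026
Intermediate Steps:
S = -96
-114 + 72*S = -114 + 72*(-96) = -114 - 6912 = -7026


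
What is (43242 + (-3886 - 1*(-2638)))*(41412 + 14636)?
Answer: 2353679712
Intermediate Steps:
(43242 + (-3886 - 1*(-2638)))*(41412 + 14636) = (43242 + (-3886 + 2638))*56048 = (43242 - 1248)*56048 = 41994*56048 = 2353679712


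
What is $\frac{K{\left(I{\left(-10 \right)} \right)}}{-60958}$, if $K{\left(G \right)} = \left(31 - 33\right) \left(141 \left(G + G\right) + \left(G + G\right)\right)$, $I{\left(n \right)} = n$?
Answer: $- \frac{2840}{30479} \approx -0.093179$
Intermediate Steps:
$K{\left(G \right)} = - 568 G$ ($K{\left(G \right)} = - 2 \left(141 \cdot 2 G + 2 G\right) = - 2 \left(282 G + 2 G\right) = - 2 \cdot 284 G = - 568 G$)
$\frac{K{\left(I{\left(-10 \right)} \right)}}{-60958} = \frac{\left(-568\right) \left(-10\right)}{-60958} = 5680 \left(- \frac{1}{60958}\right) = - \frac{2840}{30479}$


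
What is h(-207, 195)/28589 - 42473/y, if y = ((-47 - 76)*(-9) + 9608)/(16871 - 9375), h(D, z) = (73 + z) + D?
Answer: -9102096781497/306331135 ≈ -29713.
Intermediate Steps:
h(D, z) = 73 + D + z
y = 10715/7496 (y = (-123*(-9) + 9608)/7496 = (1107 + 9608)*(1/7496) = 10715*(1/7496) = 10715/7496 ≈ 1.4294)
h(-207, 195)/28589 - 42473/y = (73 - 207 + 195)/28589 - 42473/10715/7496 = 61*(1/28589) - 42473*7496/10715 = 61/28589 - 318377608/10715 = -9102096781497/306331135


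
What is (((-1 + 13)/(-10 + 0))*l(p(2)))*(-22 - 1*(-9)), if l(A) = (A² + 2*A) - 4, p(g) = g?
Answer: 312/5 ≈ 62.400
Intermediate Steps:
l(A) = -4 + A² + 2*A
(((-1 + 13)/(-10 + 0))*l(p(2)))*(-22 - 1*(-9)) = (((-1 + 13)/(-10 + 0))*(-4 + 2² + 2*2))*(-22 - 1*(-9)) = ((12/(-10))*(-4 + 4 + 4))*(-22 + 9) = ((12*(-⅒))*4)*(-13) = -6/5*4*(-13) = -24/5*(-13) = 312/5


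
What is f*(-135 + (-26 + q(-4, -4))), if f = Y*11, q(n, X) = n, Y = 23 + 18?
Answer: -74415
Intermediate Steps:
Y = 41
f = 451 (f = 41*11 = 451)
f*(-135 + (-26 + q(-4, -4))) = 451*(-135 + (-26 - 4)) = 451*(-135 - 30) = 451*(-165) = -74415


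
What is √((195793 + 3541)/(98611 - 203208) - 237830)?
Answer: 2*I*√650501918142717/104597 ≈ 487.68*I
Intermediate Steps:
√((195793 + 3541)/(98611 - 203208) - 237830) = √(199334/(-104597) - 237830) = √(199334*(-1/104597) - 237830) = √(-199334/104597 - 237830) = √(-24876503844/104597) = 2*I*√650501918142717/104597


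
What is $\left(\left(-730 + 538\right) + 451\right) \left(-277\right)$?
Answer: $-71743$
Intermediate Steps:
$\left(\left(-730 + 538\right) + 451\right) \left(-277\right) = \left(-192 + 451\right) \left(-277\right) = 259 \left(-277\right) = -71743$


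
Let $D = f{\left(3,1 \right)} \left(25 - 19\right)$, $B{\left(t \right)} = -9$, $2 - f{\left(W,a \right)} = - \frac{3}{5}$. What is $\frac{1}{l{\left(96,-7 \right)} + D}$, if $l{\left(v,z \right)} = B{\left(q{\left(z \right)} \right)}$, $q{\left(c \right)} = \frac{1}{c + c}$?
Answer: $\frac{5}{33} \approx 0.15152$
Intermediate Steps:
$f{\left(W,a \right)} = \frac{13}{5}$ ($f{\left(W,a \right)} = 2 - - \frac{3}{5} = 2 + \frac{3}{5} = \frac{13}{5}$)
$q{\left(c \right)} = \frac{1}{2 c}$
$D = \frac{78}{5}$ ($D = \frac{13 \left(25 - 19\right)}{5} = \frac{13}{5} \cdot 6 = \frac{78}{5} \approx 15.6$)
$l{\left(v,z \right)} = -9$
$\frac{1}{l{\left(96,-7 \right)} + D} = \frac{1}{-9 + \frac{78}{5}} = \frac{1}{\frac{33}{5}} = \frac{5}{33}$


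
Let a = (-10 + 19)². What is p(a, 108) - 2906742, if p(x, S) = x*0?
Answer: -2906742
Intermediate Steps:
a = 81 (a = 9² = 81)
p(x, S) = 0
p(a, 108) - 2906742 = 0 - 2906742 = -2906742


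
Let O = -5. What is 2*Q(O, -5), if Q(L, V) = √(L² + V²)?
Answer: 10*√2 ≈ 14.142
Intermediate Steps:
2*Q(O, -5) = 2*√((-5)² + (-5)²) = 2*√(25 + 25) = 2*√50 = 2*(5*√2) = 10*√2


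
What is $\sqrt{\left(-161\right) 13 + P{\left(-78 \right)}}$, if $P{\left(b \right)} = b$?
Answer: $i \sqrt{2171} \approx 46.594 i$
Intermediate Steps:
$\sqrt{\left(-161\right) 13 + P{\left(-78 \right)}} = \sqrt{\left(-161\right) 13 - 78} = \sqrt{-2093 - 78} = \sqrt{-2171} = i \sqrt{2171}$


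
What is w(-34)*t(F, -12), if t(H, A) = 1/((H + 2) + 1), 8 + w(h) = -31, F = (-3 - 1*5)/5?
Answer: -195/7 ≈ -27.857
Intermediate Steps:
F = -8/5 (F = (-3 - 5)*(⅕) = -8*⅕ = -8/5 ≈ -1.6000)
w(h) = -39 (w(h) = -8 - 31 = -39)
t(H, A) = 1/(3 + H) (t(H, A) = 1/((2 + H) + 1) = 1/(3 + H))
w(-34)*t(F, -12) = -39/(3 - 8/5) = -39/7/5 = -39*5/7 = -195/7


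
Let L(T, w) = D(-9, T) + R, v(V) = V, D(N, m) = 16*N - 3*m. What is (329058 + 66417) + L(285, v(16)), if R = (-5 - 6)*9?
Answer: 394377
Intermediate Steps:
D(N, m) = -3*m + 16*N
R = -99 (R = -11*9 = -99)
L(T, w) = -243 - 3*T (L(T, w) = (-3*T + 16*(-9)) - 99 = (-3*T - 144) - 99 = (-144 - 3*T) - 99 = -243 - 3*T)
(329058 + 66417) + L(285, v(16)) = (329058 + 66417) + (-243 - 3*285) = 395475 + (-243 - 855) = 395475 - 1098 = 394377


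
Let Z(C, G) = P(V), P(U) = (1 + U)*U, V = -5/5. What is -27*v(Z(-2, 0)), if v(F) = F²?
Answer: 0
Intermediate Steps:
V = -1 (V = -5*⅕ = -1)
P(U) = U*(1 + U)
Z(C, G) = 0 (Z(C, G) = -(1 - 1) = -1*0 = 0)
-27*v(Z(-2, 0)) = -27*0² = -27*0 = 0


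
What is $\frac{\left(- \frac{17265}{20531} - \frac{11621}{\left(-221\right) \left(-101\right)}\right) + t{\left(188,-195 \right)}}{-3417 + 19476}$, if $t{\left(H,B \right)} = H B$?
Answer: $- \frac{16800892016476}{7359397290609} \approx -2.2829$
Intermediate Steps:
$t{\left(H,B \right)} = B H$
$\frac{\left(- \frac{17265}{20531} - \frac{11621}{\left(-221\right) \left(-101\right)}\right) + t{\left(188,-195 \right)}}{-3417 + 19476} = \frac{\left(- \frac{17265}{20531} - \frac{11621}{\left(-221\right) \left(-101\right)}\right) - 36660}{-3417 + 19476} = \frac{\left(\left(-17265\right) \frac{1}{20531} - \frac{11621}{22321}\right) - 36660}{16059} = \left(\left(- \frac{17265}{20531} - \frac{11621}{22321}\right) - 36660\right) \frac{1}{16059} = \left(- \frac{623962816}{458272451} - 36660\right) \frac{1}{16059} = \left(- \frac{16800892016476}{458272451}\right) \frac{1}{16059} = - \frac{16800892016476}{7359397290609}$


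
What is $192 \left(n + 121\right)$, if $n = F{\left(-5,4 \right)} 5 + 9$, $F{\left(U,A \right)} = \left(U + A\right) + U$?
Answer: $19200$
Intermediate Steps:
$F{\left(U,A \right)} = A + 2 U$ ($F{\left(U,A \right)} = \left(A + U\right) + U = A + 2 U$)
$n = -21$ ($n = \left(4 + 2 \left(-5\right)\right) 5 + 9 = \left(4 - 10\right) 5 + 9 = \left(-6\right) 5 + 9 = -30 + 9 = -21$)
$192 \left(n + 121\right) = 192 \left(-21 + 121\right) = 192 \cdot 100 = 19200$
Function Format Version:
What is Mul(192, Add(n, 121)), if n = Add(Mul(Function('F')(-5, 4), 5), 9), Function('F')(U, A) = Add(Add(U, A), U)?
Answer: 19200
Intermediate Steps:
Function('F')(U, A) = Add(A, Mul(2, U)) (Function('F')(U, A) = Add(Add(A, U), U) = Add(A, Mul(2, U)))
n = -21 (n = Add(Mul(Add(4, Mul(2, -5)), 5), 9) = Add(Mul(Add(4, -10), 5), 9) = Add(Mul(-6, 5), 9) = Add(-30, 9) = -21)
Mul(192, Add(n, 121)) = Mul(192, Add(-21, 121)) = Mul(192, 100) = 19200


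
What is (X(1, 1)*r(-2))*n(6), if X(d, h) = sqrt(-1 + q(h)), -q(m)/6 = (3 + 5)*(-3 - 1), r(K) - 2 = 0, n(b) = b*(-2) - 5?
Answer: -34*sqrt(191) ≈ -469.89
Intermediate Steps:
n(b) = -5 - 2*b (n(b) = -2*b - 5 = -5 - 2*b)
r(K) = 2 (r(K) = 2 + 0 = 2)
q(m) = 192 (q(m) = -6*(3 + 5)*(-3 - 1) = -48*(-4) = -6*(-32) = 192)
X(d, h) = sqrt(191) (X(d, h) = sqrt(-1 + 192) = sqrt(191))
(X(1, 1)*r(-2))*n(6) = (sqrt(191)*2)*(-5 - 2*6) = (2*sqrt(191))*(-5 - 12) = (2*sqrt(191))*(-17) = -34*sqrt(191)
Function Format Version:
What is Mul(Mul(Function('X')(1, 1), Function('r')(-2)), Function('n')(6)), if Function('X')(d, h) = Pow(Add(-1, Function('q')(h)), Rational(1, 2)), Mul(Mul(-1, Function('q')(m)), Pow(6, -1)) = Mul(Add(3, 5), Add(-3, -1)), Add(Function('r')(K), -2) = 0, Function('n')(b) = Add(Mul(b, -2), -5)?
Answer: Mul(-34, Pow(191, Rational(1, 2))) ≈ -469.89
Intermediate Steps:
Function('n')(b) = Add(-5, Mul(-2, b)) (Function('n')(b) = Add(Mul(-2, b), -5) = Add(-5, Mul(-2, b)))
Function('r')(K) = 2 (Function('r')(K) = Add(2, 0) = 2)
Function('q')(m) = 192 (Function('q')(m) = Mul(-6, Mul(Add(3, 5), Add(-3, -1))) = Mul(-6, Mul(8, -4)) = Mul(-6, -32) = 192)
Function('X')(d, h) = Pow(191, Rational(1, 2)) (Function('X')(d, h) = Pow(Add(-1, 192), Rational(1, 2)) = Pow(191, Rational(1, 2)))
Mul(Mul(Function('X')(1, 1), Function('r')(-2)), Function('n')(6)) = Mul(Mul(Pow(191, Rational(1, 2)), 2), Add(-5, Mul(-2, 6))) = Mul(Mul(2, Pow(191, Rational(1, 2))), Add(-5, -12)) = Mul(Mul(2, Pow(191, Rational(1, 2))), -17) = Mul(-34, Pow(191, Rational(1, 2)))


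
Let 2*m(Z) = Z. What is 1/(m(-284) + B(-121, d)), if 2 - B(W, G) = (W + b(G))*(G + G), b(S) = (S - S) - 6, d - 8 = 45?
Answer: 1/13322 ≈ 7.5064e-5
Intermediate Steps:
d = 53 (d = 8 + 45 = 53)
m(Z) = Z/2
b(S) = -6 (b(S) = 0 - 6 = -6)
B(W, G) = 2 - 2*G*(-6 + W) (B(W, G) = 2 - (W - 6)*(G + G) = 2 - (-6 + W)*2*G = 2 - 2*G*(-6 + W))
1/(m(-284) + B(-121, d)) = 1/((½)*(-284) + (2 + 12*53 - 2*53*(-121))) = 1/(-142 + (2 + 636 + 12826)) = 1/(-142 + 13464) = 1/13322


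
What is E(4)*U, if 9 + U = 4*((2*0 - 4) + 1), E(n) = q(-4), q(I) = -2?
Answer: 42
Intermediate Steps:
E(n) = -2
U = -21 (U = -9 + 4*((2*0 - 4) + 1) = -9 + 4*((0 - 4) + 1) = -9 + 4*(-4 + 1) = -9 + 4*(-3) = -9 - 12 = -21)
E(4)*U = -2*(-21) = 42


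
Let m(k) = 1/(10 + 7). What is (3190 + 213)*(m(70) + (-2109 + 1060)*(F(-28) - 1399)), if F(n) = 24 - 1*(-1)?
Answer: 83382153829/17 ≈ 4.9048e+9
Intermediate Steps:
m(k) = 1/17
F(n) = 25 (F(n) = 24 + 1 = 25)
(3190 + 213)*(m(70) + (-2109 + 1060)*(F(-28) - 1399)) = (3190 + 213)*(1/17 + (-2109 + 1060)*(25 - 1399)) = 3403*(1/17 - 1049*(-1374)) = 3403*(1/17 + 1441326) = 3403*(24502543/17) = 83382153829/17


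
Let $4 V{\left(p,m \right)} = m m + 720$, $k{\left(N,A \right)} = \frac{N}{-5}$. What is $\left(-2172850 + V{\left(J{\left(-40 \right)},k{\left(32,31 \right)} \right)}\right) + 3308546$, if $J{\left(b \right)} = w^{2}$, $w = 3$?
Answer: $\frac{28397156}{25} \approx 1.1359 \cdot 10^{6}$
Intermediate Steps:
$J{\left(b \right)} = 9$ ($J{\left(b \right)} = 3^{2} = 9$)
$k{\left(N,A \right)} = - \frac{N}{5}$ ($k{\left(N,A \right)} = N \left(- \frac{1}{5}\right) = - \frac{N}{5}$)
$V{\left(p,m \right)} = 180 + \frac{m^{2}}{4}$ ($V{\left(p,m \right)} = \frac{m m + 720}{4} = \frac{m^{2} + 720}{4} = \frac{720 + m^{2}}{4} = 180 + \frac{m^{2}}{4}$)
$\left(-2172850 + V{\left(J{\left(-40 \right)},k{\left(32,31 \right)} \right)}\right) + 3308546 = \left(-2172850 + \left(180 + \frac{\left(\left(- \frac{1}{5}\right) 32\right)^{2}}{4}\right)\right) + 3308546 = \left(-2172850 + \left(180 + \frac{\left(- \frac{32}{5}\right)^{2}}{4}\right)\right) + 3308546 = \left(-2172850 + \left(180 + \frac{1}{4} \cdot \frac{1024}{25}\right)\right) + 3308546 = \left(-2172850 + \left(180 + \frac{256}{25}\right)\right) + 3308546 = \left(-2172850 + \frac{4756}{25}\right) + 3308546 = - \frac{54316494}{25} + 3308546 = \frac{28397156}{25}$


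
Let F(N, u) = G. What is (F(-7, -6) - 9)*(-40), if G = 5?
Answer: 160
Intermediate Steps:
F(N, u) = 5
(F(-7, -6) - 9)*(-40) = (5 - 9)*(-40) = -4*(-40) = 160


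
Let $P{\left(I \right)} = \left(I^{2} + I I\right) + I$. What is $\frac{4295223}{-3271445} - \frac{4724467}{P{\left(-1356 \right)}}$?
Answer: $- \frac{31245571938683}{12026211307620} \approx -2.5981$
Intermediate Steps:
$P{\left(I \right)} = I + 2 I^{2}$ ($P{\left(I \right)} = \left(I^{2} + I^{2}\right) + I = 2 I^{2} + I = I + 2 I^{2}$)
$\frac{4295223}{-3271445} - \frac{4724467}{P{\left(-1356 \right)}} = \frac{4295223}{-3271445} - \frac{4724467}{\left(-1356\right) \left(1 + 2 \left(-1356\right)\right)} = 4295223 \left(- \frac{1}{3271445}\right) - \frac{4724467}{\left(-1356\right) \left(1 - 2712\right)} = - \frac{4295223}{3271445} - \frac{4724467}{\left(-1356\right) \left(-2711\right)} = - \frac{4295223}{3271445} - \frac{4724467}{3676116} = - \frac{31245571938683}{12026211307620}$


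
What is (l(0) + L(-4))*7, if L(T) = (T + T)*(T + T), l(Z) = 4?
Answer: 476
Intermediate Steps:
L(T) = 4*T² (L(T) = (2*T)*(2*T) = 4*T²)
(l(0) + L(-4))*7 = (4 + 4*(-4)²)*7 = (4 + 4*16)*7 = (4 + 64)*7 = 68*7 = 476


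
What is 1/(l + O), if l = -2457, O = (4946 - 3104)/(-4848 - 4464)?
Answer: -1552/3813571 ≈ -0.00040697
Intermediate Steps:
O = -307/1552 (O = 1842/(-9312) = 1842*(-1/9312) = -307/1552 ≈ -0.19781)
1/(l + O) = 1/(-2457 - 307/1552) = 1/(-3813571/1552) = -1552/3813571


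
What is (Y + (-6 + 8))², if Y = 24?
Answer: 676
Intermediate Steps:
(Y + (-6 + 8))² = (24 + (-6 + 8))² = (24 + 2)² = 26² = 676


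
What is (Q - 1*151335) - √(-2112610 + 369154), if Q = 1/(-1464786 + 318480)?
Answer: -173476218511/1146306 - 4*I*√108966 ≈ -1.5134e+5 - 1320.4*I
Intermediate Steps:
Q = -1/1146306 (Q = 1/(-1146306) = -1/1146306 ≈ -8.7237e-7)
(Q - 1*151335) - √(-2112610 + 369154) = (-1/1146306 - 1*151335) - √(-2112610 + 369154) = (-1/1146306 - 151335) - √(-1743456) = -173476218511/1146306 - 4*I*√108966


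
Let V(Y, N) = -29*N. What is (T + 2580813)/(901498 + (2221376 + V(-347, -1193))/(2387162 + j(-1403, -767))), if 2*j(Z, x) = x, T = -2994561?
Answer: -493762415409/1075839150083 ≈ -0.45896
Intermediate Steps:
j(Z, x) = x/2
(T + 2580813)/(901498 + (2221376 + V(-347, -1193))/(2387162 + j(-1403, -767))) = (-2994561 + 2580813)/(901498 + (2221376 - 29*(-1193))/(2387162 + (1/2)*(-767))) = -413748/(901498 + (2221376 + 34597)/(2387162 - 767/2)) = -413748/(901498 + 2255973/(4773557/2)) = -413748/(901498 + 2255973*(2/4773557)) = -413748/(901498 + 4511946/4773557) = -413748/4303356600332/4773557 = -413748*4773557/4303356600332 = -493762415409/1075839150083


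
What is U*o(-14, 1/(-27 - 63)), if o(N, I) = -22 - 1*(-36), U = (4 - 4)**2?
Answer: 0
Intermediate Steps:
U = 0 (U = 0**2 = 0)
o(N, I) = 14 (o(N, I) = -22 + 36 = 14)
U*o(-14, 1/(-27 - 63)) = 0*14 = 0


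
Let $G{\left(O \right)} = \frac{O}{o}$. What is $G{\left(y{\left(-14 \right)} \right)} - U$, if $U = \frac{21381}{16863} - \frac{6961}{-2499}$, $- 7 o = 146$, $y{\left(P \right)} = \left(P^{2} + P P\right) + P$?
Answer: $- \frac{44501969}{2006697} \approx -22.177$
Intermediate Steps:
$y{\left(P \right)} = P + 2 P^{2}$ ($y{\left(P \right)} = \left(P^{2} + P^{2}\right) + P = 2 P^{2} + P = P + 2 P^{2}$)
$o = - \frac{146}{7}$ ($o = \left(- \frac{1}{7}\right) 146 = - \frac{146}{7} \approx -20.857$)
$G{\left(O \right)} = - \frac{7 O}{146}$ ($G{\left(O \right)} = \frac{O}{- \frac{146}{7}} = O \left(- \frac{7}{146}\right) = - \frac{7 O}{146}$)
$U = \frac{8134022}{2006697}$ ($U = 21381 \cdot \frac{1}{16863} - - \frac{6961}{2499} = \frac{7127}{5621} + \frac{6961}{2499} = \frac{8134022}{2006697} \approx 4.0534$)
$G{\left(y{\left(-14 \right)} \right)} - U = - \frac{7 \left(- 14 \left(1 + 2 \left(-14\right)\right)\right)}{146} - \frac{8134022}{2006697} = - \frac{7 \left(- 14 \left(1 - 28\right)\right)}{146} - \frac{8134022}{2006697} = - \frac{7 \left(\left(-14\right) \left(-27\right)\right)}{146} - \frac{8134022}{2006697} = \left(- \frac{7}{146}\right) 378 - \frac{8134022}{2006697} = - \frac{1323}{73} - \frac{8134022}{2006697} = - \frac{44501969}{2006697}$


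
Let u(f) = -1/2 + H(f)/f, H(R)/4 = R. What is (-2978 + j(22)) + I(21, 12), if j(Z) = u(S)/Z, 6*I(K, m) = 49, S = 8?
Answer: -391997/132 ≈ -2969.7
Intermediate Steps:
H(R) = 4*R
u(f) = 7/2 (u(f) = -1/2 + (4*f)/f = -1*½ + 4 = -½ + 4 = 7/2)
I(K, m) = 49/6 (I(K, m) = (⅙)*49 = 49/6)
j(Z) = 7/(2*Z)
(-2978 + j(22)) + I(21, 12) = (-2978 + (7/2)/22) + 49/6 = (-2978 + (7/2)*(1/22)) + 49/6 = (-2978 + 7/44) + 49/6 = -131025/44 + 49/6 = -391997/132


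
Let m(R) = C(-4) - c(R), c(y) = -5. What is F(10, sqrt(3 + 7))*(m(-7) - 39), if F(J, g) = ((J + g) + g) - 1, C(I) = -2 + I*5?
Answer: -504 - 112*sqrt(10) ≈ -858.17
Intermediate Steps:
C(I) = -2 + 5*I
m(R) = -17 (m(R) = (-2 + 5*(-4)) - 1*(-5) = (-2 - 20) + 5 = -22 + 5 = -17)
F(J, g) = -1 + J + 2*g (F(J, g) = (J + 2*g) - 1 = -1 + J + 2*g)
F(10, sqrt(3 + 7))*(m(-7) - 39) = (-1 + 10 + 2*sqrt(3 + 7))*(-17 - 39) = (-1 + 10 + 2*sqrt(10))*(-56) = (9 + 2*sqrt(10))*(-56) = -504 - 112*sqrt(10)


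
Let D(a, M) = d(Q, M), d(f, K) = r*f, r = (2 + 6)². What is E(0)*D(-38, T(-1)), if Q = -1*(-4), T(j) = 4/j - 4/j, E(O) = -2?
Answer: -512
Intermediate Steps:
r = 64 (r = 8² = 64)
T(j) = 0
Q = 4
d(f, K) = 64*f
D(a, M) = 256 (D(a, M) = 64*4 = 256)
E(0)*D(-38, T(-1)) = -2*256 = -512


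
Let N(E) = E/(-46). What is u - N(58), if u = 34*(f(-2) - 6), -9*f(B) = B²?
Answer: -45095/207 ≈ -217.85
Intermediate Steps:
N(E) = -E/46 (N(E) = E*(-1/46) = -E/46)
f(B) = -B²/9
u = -1972/9 (u = 34*(-⅑*(-2)² - 6) = 34*(-⅑*4 - 6) = 34*(-4/9 - 6) = 34*(-58/9) = -1972/9 ≈ -219.11)
u - N(58) = -1972/9 - (-1)*58/46 = -1972/9 - 1*(-29/23) = -1972/9 + 29/23 = -45095/207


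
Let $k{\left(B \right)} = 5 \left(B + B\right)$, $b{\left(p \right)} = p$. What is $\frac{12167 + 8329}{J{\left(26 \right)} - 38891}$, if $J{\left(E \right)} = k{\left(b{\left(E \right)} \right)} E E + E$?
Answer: $\frac{20496}{136895} \approx 0.14972$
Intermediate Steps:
$k{\left(B \right)} = 10 B$ ($k{\left(B \right)} = 5 \cdot 2 B = 10 B$)
$J{\left(E \right)} = E + 10 E^{3}$ ($J{\left(E \right)} = 10 E E E + E = 10 E^{2} E + E = 10 E^{3} + E = E + 10 E^{3}$)
$\frac{12167 + 8329}{J{\left(26 \right)} - 38891} = \frac{12167 + 8329}{\left(26 + 10 \cdot 26^{3}\right) - 38891} = \frac{20496}{\left(26 + 10 \cdot 17576\right) - 38891} = \frac{20496}{\left(26 + 175760\right) - 38891} = \frac{20496}{175786 - 38891} = \frac{20496}{136895}$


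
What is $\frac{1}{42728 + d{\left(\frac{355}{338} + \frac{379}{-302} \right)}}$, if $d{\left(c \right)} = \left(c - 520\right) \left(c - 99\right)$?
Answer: $\frac{651219361}{61432604712020} \approx 1.0601 \cdot 10^{-5}$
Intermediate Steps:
$d{\left(c \right)} = \left(-520 + c\right) \left(-99 + c\right)$
$\frac{1}{42728 + d{\left(\frac{355}{338} + \frac{379}{-302} \right)}} = \frac{1}{42728 + \left(51480 + \left(\frac{355}{338} + \frac{379}{-302}\right)^{2} - 619 \left(\frac{355}{338} + \frac{379}{-302}\right)\right)} = \frac{1}{42728 + \left(51480 + \left(355 \cdot \frac{1}{338} + 379 \left(- \frac{1}{302}\right)\right)^{2} - 619 \left(355 \cdot \frac{1}{338} + 379 \left(- \frac{1}{302}\right)\right)\right)} = \frac{1}{42728 + \left(51480 + \left(\frac{355}{338} - \frac{379}{302}\right)^{2} - 619 \left(\frac{355}{338} - \frac{379}{302}\right)\right)} = \frac{1}{42728 + \left(51480 + \left(- \frac{5223}{25519}\right)^{2} - - \frac{3233037}{25519}\right)} = \frac{1}{42728 + \left(51480 + \frac{27279729}{651219361} + \frac{3233037}{25519}\right)} = \frac{1}{42728 + \frac{33607303855212}{651219361}} = \frac{1}{\frac{61432604712020}{651219361}} = \frac{651219361}{61432604712020}$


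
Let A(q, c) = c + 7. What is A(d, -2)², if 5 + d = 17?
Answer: 25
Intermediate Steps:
d = 12 (d = -5 + 17 = 12)
A(q, c) = 7 + c
A(d, -2)² = (7 - 2)² = 5² = 25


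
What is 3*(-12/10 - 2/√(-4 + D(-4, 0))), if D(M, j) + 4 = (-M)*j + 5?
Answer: -18/5 + 2*I*√3 ≈ -3.6 + 3.4641*I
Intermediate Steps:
D(M, j) = 1 - M*j (D(M, j) = -4 + ((-M)*j + 5) = -4 + (-M*j + 5) = -4 + (5 - M*j) = 1 - M*j)
3*(-12/10 - 2/√(-4 + D(-4, 0))) = 3*(-12/10 - 2/√(-4 + (1 - 1*(-4)*0))) = 3*(-12*⅒ - 2/√(-4 + (1 + 0))) = 3*(-6/5 - 2/√(-4 + 1)) = 3*(-6/5 - 2*(-I*√3/3)) = 3*(-6/5 - (-2)*I*√3/3) = 3*(-6/5 + 2*I*√3/3) = -18/5 + 2*I*√3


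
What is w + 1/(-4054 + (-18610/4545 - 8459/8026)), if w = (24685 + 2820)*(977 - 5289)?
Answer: -3512273979489788474/29614062239 ≈ -1.1860e+8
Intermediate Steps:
w = -118601560 (w = 27505*(-4312) = -118601560)
w + 1/(-4054 + (-18610/4545 - 8459/8026)) = -118601560 + 1/(-4054 + (-18610/4545 - 8459/8026)) = -118601560 + 1/(-4054 + (-18610*1/4545 - 8459*1/8026)) = -118601560 + 1/(-4054 + (-3722/909 - 8459/8026)) = -118601560 + 1/(-4054 - 37562003/7295634) = -118601560 + 1/(-29614062239/7295634) = -118601560 - 7295634/29614062239 = -3512273979489788474/29614062239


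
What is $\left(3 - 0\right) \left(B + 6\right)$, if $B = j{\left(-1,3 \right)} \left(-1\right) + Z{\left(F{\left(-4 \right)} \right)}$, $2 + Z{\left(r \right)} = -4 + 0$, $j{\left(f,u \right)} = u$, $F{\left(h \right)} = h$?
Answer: $-9$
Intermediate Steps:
$Z{\left(r \right)} = -6$ ($Z{\left(r \right)} = -2 + \left(-4 + 0\right) = -2 - 4 = -6$)
$B = -9$ ($B = 3 \left(-1\right) - 6 = -3 - 6 = -9$)
$\left(3 - 0\right) \left(B + 6\right) = \left(3 - 0\right) \left(-9 + 6\right) = \left(3 + 0\right) \left(-3\right) = 3 \left(-3\right) = -9$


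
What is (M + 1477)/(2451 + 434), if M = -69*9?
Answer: 856/2885 ≈ 0.29671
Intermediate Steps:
M = -621
(M + 1477)/(2451 + 434) = (-621 + 1477)/(2451 + 434) = 856/2885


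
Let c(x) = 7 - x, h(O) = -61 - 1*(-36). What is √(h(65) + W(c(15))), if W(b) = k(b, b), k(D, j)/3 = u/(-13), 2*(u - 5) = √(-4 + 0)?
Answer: √(-4420 - 39*I)/13 ≈ 0.022562 - 5.1141*I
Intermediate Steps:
u = 5 + I (u = 5 + √(-4 + 0)/2 = 5 + √(-4)/2 = 5 + (2*I)/2 = 5 + I ≈ 5.0 + 1.0*I)
h(O) = -25 (h(O) = -61 + 36 = -25)
k(D, j) = -15/13 - 3*I/13 (k(D, j) = 3*((5 + I)/(-13)) = 3*((5 + I)*(-1/13)) = 3*(-5/13 - I/13) = -15/13 - 3*I/13)
W(b) = -15/13 - 3*I/13
√(h(65) + W(c(15))) = √(-25 + (-15/13 - 3*I/13)) = √(-340/13 - 3*I/13)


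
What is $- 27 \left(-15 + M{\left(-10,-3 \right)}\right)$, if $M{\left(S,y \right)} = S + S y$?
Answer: $-135$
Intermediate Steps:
$- 27 \left(-15 + M{\left(-10,-3 \right)}\right) = - 27 \left(-15 - 10 \left(1 - 3\right)\right) = - 27 \left(-15 - -20\right) = - 27 \left(-15 + 20\right) = \left(-27\right) 5 = -135$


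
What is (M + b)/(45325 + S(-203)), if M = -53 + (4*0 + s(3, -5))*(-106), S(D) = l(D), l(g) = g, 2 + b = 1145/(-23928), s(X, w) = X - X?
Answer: -1317185/1079679216 ≈ -0.0012200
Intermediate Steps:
s(X, w) = 0
b = -49001/23928 (b = -2 + 1145/(-23928) = -2 + 1145*(-1/23928) = -2 - 1145/23928 = -49001/23928 ≈ -2.0479)
S(D) = D
M = -53 (M = -53 + (4*0 + 0)*(-106) = -53 + (0 + 0)*(-106) = -53 + 0*(-106) = -53 + 0 = -53)
(M + b)/(45325 + S(-203)) = (-53 - 49001/23928)/(45325 - 203) = -1317185/23928/45122 = -1317185/23928*1/45122 = -1317185/1079679216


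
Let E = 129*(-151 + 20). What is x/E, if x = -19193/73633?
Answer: 19193/1244324067 ≈ 1.5424e-5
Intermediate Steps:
E = -16899 (E = 129*(-131) = -16899)
x = -19193/73633 (x = -19193*1/73633 = -19193/73633 ≈ -0.26066)
x/E = -19193/73633/(-16899) = -19193/73633*(-1/16899) = 19193/1244324067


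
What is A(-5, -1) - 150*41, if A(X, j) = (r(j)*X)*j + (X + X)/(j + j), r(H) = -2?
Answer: -6155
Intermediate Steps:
A(X, j) = X/j - 2*X*j (A(X, j) = (-2*X)*j + (X + X)/(j + j) = -2*X*j + (2*X)/((2*j)) = -2*X*j + (2*X)*(1/(2*j)) = -2*X*j + X/j = X/j - 2*X*j)
A(-5, -1) - 150*41 = (-5/(-1) - 2*(-5)*(-1)) - 150*41 = (-5*(-1) - 10) - 6150 = (5 - 10) - 6150 = -5 - 6150 = -6155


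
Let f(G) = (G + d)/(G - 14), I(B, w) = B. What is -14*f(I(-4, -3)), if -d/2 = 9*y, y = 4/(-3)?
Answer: 140/9 ≈ 15.556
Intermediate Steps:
y = -4/3 (y = 4*(-⅓) = -4/3 ≈ -1.3333)
d = 24 (d = -18*(-4)/3 = -2*(-12) = 24)
f(G) = (24 + G)/(-14 + G) (f(G) = (G + 24)/(G - 14) = (24 + G)/(-14 + G))
-14*f(I(-4, -3)) = -14*(24 - 4)/(-14 - 4) = -14*20/(-18) = -(-7)*20/9 = -14*(-10/9) = 140/9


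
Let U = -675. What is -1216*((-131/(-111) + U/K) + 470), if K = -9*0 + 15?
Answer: -57524096/111 ≈ -5.1824e+5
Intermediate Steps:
K = 15 (K = 0 + 15 = 15)
-1216*((-131/(-111) + U/K) + 470) = -1216*((-131/(-111) - 675/15) + 470) = -1216*((-131*(-1/111) - 675*1/15) + 470) = -1216*((131/111 - 45) + 470) = -1216*(-4864/111 + 470) = -1216*47306/111 = -57524096/111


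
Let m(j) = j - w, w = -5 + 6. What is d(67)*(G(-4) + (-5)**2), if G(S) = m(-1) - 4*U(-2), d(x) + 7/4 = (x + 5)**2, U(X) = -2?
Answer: 642599/4 ≈ 1.6065e+5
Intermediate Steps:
w = 1
m(j) = -1 + j (m(j) = j - 1*1 = j - 1 = -1 + j)
d(x) = -7/4 + (5 + x)**2 (d(x) = -7/4 + (x + 5)**2 = -7/4 + (5 + x)**2)
G(S) = 6 (G(S) = (-1 - 1) - 4*(-2) = -2 + 8 = 6)
d(67)*(G(-4) + (-5)**2) = (-7/4 + (5 + 67)**2)*(6 + (-5)**2) = (-7/4 + 72**2)*(6 + 25) = (-7/4 + 5184)*31 = (20729/4)*31 = 642599/4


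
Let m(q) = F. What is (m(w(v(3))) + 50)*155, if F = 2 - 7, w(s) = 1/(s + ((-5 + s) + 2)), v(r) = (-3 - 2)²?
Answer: 6975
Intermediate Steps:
v(r) = 25 (v(r) = (-5)² = 25)
w(s) = 1/(-3 + 2*s) (w(s) = 1/(s + (-3 + s)) = 1/(-3 + 2*s))
F = -5
m(q) = -5
(m(w(v(3))) + 50)*155 = (-5 + 50)*155 = 45*155 = 6975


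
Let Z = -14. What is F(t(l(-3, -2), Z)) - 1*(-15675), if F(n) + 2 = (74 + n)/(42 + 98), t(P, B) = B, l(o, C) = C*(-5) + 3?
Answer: 109714/7 ≈ 15673.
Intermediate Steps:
l(o, C) = 3 - 5*C (l(o, C) = -5*C + 3 = 3 - 5*C)
F(n) = -103/70 + n/140 (F(n) = -2 + (74 + n)/(42 + 98) = -2 + (74 + n)/140 = -2 + (74 + n)*(1/140) = -2 + (37/70 + n/140) = -103/70 + n/140)
F(t(l(-3, -2), Z)) - 1*(-15675) = (-103/70 + (1/140)*(-14)) - 1*(-15675) = (-103/70 - ⅒) + 15675 = -11/7 + 15675 = 109714/7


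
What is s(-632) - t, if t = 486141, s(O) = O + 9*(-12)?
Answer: -486881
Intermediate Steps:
s(O) = -108 + O (s(O) = O - 108 = -108 + O)
s(-632) - t = (-108 - 632) - 1*486141 = -740 - 486141 = -486881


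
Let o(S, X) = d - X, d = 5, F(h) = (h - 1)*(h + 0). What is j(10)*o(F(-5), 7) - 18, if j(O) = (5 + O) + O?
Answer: -68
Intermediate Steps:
F(h) = h*(-1 + h) (F(h) = (-1 + h)*h = h*(-1 + h))
o(S, X) = 5 - X
j(O) = 5 + 2*O
j(10)*o(F(-5), 7) - 18 = (5 + 2*10)*(5 - 1*7) - 18 = (5 + 20)*(5 - 7) - 18 = 25*(-2) - 18 = -50 - 18 = -68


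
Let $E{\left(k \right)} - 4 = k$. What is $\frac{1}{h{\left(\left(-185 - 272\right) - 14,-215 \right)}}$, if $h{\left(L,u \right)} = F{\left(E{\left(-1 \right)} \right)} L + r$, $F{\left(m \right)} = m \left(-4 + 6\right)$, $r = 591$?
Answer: $- \frac{1}{2235} \approx -0.00044743$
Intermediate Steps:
$E{\left(k \right)} = 4 + k$
$F{\left(m \right)} = 2 m$ ($F{\left(m \right)} = m 2 = 2 m$)
$h{\left(L,u \right)} = 591 + 6 L$ ($h{\left(L,u \right)} = 2 \left(4 - 1\right) L + 591 = 2 \cdot 3 L + 591 = 6 L + 591 = 591 + 6 L$)
$\frac{1}{h{\left(\left(-185 - 272\right) - 14,-215 \right)}} = \frac{1}{591 + 6 \left(\left(-185 - 272\right) - 14\right)} = \frac{1}{591 + 6 \left(-457 - 14\right)} = \frac{1}{591 + 6 \left(-471\right)} = \frac{1}{591 - 2826} = \frac{1}{-2235} = - \frac{1}{2235}$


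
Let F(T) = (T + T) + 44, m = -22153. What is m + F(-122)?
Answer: -22353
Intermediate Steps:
F(T) = 44 + 2*T (F(T) = 2*T + 44 = 44 + 2*T)
m + F(-122) = -22153 + (44 + 2*(-122)) = -22153 + (44 - 244) = -22153 - 200 = -22353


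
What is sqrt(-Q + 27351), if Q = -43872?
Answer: sqrt(71223) ≈ 266.88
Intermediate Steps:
sqrt(-Q + 27351) = sqrt(-1*(-43872) + 27351) = sqrt(43872 + 27351) = sqrt(71223)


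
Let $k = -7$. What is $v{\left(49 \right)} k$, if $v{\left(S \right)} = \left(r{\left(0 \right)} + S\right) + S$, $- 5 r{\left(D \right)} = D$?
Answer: $-686$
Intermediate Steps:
$r{\left(D \right)} = - \frac{D}{5}$
$v{\left(S \right)} = 2 S$ ($v{\left(S \right)} = \left(\left(- \frac{1}{5}\right) 0 + S\right) + S = \left(0 + S\right) + S = S + S = 2 S$)
$v{\left(49 \right)} k = 2 \cdot 49 \left(-7\right) = 98 \left(-7\right) = -686$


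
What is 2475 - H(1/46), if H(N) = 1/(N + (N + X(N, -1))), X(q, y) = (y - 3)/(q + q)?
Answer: 5234648/2115 ≈ 2475.0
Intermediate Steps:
X(q, y) = (-3 + y)/(2*q) (X(q, y) = (-3 + y)/((2*q)) = (-3 + y)*(1/(2*q)) = (-3 + y)/(2*q))
H(N) = 1/(-2/N + 2*N) (H(N) = 1/(N + (N + (-3 - 1)/(2*N))) = 1/(N + (N + (1/2)*(-4)/N)) = 1/(N + (N - 2/N)) = 1/(-2/N + 2*N))
2475 - H(1/46) = 2475 - 1/(2*46*(-1 + (1/46)**2)) = 2475 - 1/(2*46*(-1 + 1/2116)) = 2475 - 1/(2*46*(-2115/2116)) = 2475 - (-2116)/(2*46*2115) = 2475 - 1*(-23/2115) = 2475 + 23/2115 = 5234648/2115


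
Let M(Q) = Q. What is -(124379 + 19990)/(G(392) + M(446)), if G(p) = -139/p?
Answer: -18864216/58231 ≈ -323.96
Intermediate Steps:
-(124379 + 19990)/(G(392) + M(446)) = -(124379 + 19990)/(-139/392 + 446) = -144369/(-139*1/392 + 446) = -144369/(-139/392 + 446) = -144369/174693/392 = -144369*392/174693 = -1*18864216/58231 = -18864216/58231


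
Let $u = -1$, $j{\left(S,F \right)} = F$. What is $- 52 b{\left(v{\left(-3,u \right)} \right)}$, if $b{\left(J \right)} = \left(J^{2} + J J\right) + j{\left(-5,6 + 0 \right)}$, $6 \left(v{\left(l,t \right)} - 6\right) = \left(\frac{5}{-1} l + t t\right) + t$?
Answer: $-7826$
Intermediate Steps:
$v{\left(l,t \right)} = 6 - \frac{5 l}{6} + \frac{t}{6} + \frac{t^{2}}{6}$ ($v{\left(l,t \right)} = 6 + \frac{\left(\frac{5}{-1} l + t t\right) + t}{6} = 6 + \frac{\left(5 \left(-1\right) l + t^{2}\right) + t}{6} = 6 + \frac{\left(- 5 l + t^{2}\right) + t}{6} = 6 + \frac{\left(t^{2} - 5 l\right) + t}{6} = 6 + \frac{t + t^{2} - 5 l}{6} = 6 + \left(- \frac{5 l}{6} + \frac{t}{6} + \frac{t^{2}}{6}\right) = 6 - \frac{5 l}{6} + \frac{t}{6} + \frac{t^{2}}{6}$)
$b{\left(J \right)} = 6 + 2 J^{2}$ ($b{\left(J \right)} = \left(J^{2} + J J\right) + \left(6 + 0\right) = \left(J^{2} + J^{2}\right) + 6 = 2 J^{2} + 6 = 6 + 2 J^{2}$)
$- 52 b{\left(v{\left(-3,u \right)} \right)} = - 52 \left(6 + 2 \left(6 - - \frac{5}{2} + \frac{1}{6} \left(-1\right) + \frac{\left(-1\right)^{2}}{6}\right)^{2}\right) = - 52 \left(6 + 2 \left(6 + \frac{5}{2} - \frac{1}{6} + \frac{1}{6} \cdot 1\right)^{2}\right) = - 52 \left(6 + 2 \left(6 + \frac{5}{2} - \frac{1}{6} + \frac{1}{6}\right)^{2}\right) = - 52 \left(6 + 2 \left(\frac{17}{2}\right)^{2}\right) = - 52 \left(6 + 2 \cdot \frac{289}{4}\right) = - 52 \left(6 + \frac{289}{2}\right) = \left(-52\right) \frac{301}{2} = -7826$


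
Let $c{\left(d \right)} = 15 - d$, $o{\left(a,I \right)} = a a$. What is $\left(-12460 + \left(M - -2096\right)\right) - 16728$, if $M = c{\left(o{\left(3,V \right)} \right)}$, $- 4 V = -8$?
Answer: $-27086$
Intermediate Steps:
$V = 2$ ($V = \left(- \frac{1}{4}\right) \left(-8\right) = 2$)
$o{\left(a,I \right)} = a^{2}$
$M = 6$ ($M = 15 - 3^{2} = 15 - 9 = 6$)
$\left(-12460 + \left(M - -2096\right)\right) - 16728 = \left(-12460 + \left(6 - -2096\right)\right) - 16728 = \left(-12460 + \left(6 + 2096\right)\right) - 16728 = \left(-12460 + 2102\right) - 16728 = -10358 - 16728 = -27086$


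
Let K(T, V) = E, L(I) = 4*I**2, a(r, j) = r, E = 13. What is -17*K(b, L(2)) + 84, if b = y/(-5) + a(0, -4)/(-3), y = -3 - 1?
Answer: -137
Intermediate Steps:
y = -4
b = 4/5 (b = -4/(-5) + 0/(-3) = -4*(-1/5) + 0*(-1/3) = 4/5 + 0 = 4/5 ≈ 0.80000)
K(T, V) = 13
-17*K(b, L(2)) + 84 = -17*13 + 84 = -221 + 84 = -137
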